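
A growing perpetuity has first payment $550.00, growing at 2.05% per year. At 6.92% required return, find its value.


Formula: PV = C / (r - g)
Spread: r - g = 0.0692 - 0.0205 = 0.0487
Substituting: PV = $550.00 / 0.0487
PV = $11,293.63

$11,293.63


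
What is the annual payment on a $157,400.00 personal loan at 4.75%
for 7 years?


Formula: PMT = PV * r / (1 - (1+r)^(-n))
Denominator: 1 - (1 + 0.0475)^(-7) = 0.27736
Numerator: $157,400.00 * 0.0475 = 7476.5
PMT = 7476.5 / 0.27736 = $26,955.91

$26,955.91


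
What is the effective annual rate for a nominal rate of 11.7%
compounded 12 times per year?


Formula: EAR = (1 + r/m)^m - 1
Period rate: r/m = 0.117 / 12 = 0.00975
Compounding: (1 + 0.00975)^12 = 1.123483
EAR = 1.123483 - 1 = 0.123483

0.123483


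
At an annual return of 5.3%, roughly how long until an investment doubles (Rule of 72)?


Formula: Years ≈ 72 / r
Substituting: Years ≈ 72 / 5.3
Years ≈ 13.6

13.6 years


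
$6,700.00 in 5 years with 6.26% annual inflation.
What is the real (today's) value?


Formula: Real value = nominal / (1 + inflation)^years
Price level: (1 + 0.0626)^5 = 1.354718
Real value = $6,700.00 / 1.354718 = $4,945.68

$4,945.68


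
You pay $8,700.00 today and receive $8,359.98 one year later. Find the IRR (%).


Formula: IRR = C1/C0 - 1
Substituting: IRR = $8,359.98 / $8,700.00 - 1
Ratio: 0.960917 - 1 = -0.039083
IRR = -3.9083%

-3.9083%


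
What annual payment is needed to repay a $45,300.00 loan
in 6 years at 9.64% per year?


Formula: PMT = PV * r / (1 - (1+r)^(-n))
Denominator: 1 - (1 + 0.0964)^(-6) = 0.424314
Numerator: $45,300.00 * 0.0964 = 4366.92
PMT = 4366.92 / 0.424314 = $10,291.72

$10,291.72


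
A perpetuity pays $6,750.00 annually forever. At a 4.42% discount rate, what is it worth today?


Formula: PV = C / r
Substituting: PV = $6,750.00 / 0.0442
PV = $152,714.93

$152,714.93


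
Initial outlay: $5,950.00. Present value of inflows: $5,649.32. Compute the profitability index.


Formula: PI = PV(cash flows) / initial investment
Substituting: PI = $5,649.32 / $5,950.00
PI = 0.9495

0.9495


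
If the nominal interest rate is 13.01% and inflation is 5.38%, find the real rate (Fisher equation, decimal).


Formula: (1 + r_real) = (1 + r_nom) / (1 + inflation)
Substituting: (1 + r_real) = 1.1301 / 1.0538
(1 + r_real) = 1.072405
r_real = 1.072405 - 1 = 0.072405

0.072405


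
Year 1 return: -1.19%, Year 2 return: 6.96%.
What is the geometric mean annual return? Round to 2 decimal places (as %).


Formula: Geometric mean = ((1+r1)*(1+r2))^(1/2) - 1
Product: (1 + -0.0119) * (1 + 0.0696) = 0.9881 * 1.0696 = 1.056872
Square root: 1.056872^0.5 = 1.028043
Geometric mean = 1.028043 - 1 = 0.028043
As percentage: 2.80%

2.80%


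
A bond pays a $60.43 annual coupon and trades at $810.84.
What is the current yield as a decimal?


Formula: Current yield = annual coupon / price
Substituting: CY = $60.43 / $810.84
CY = 0.074528

0.074528


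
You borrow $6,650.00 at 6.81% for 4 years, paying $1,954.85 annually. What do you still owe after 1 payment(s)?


Formula: Balance = PV*(1+r)^k - PMT*((1+r)^k - 1)/r
Growth: (1 + 0.0681)^1 = 1.0681
Accumulated factor: ((1+r)^k - 1)/r = 1.0
Balance = $6,650.00 * 1.0681 - $1,954.85 * 1.0
Balance = $5,148.02

$5,148.02


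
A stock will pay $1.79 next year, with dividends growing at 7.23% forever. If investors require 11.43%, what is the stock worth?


Formula: P = D1 / (r - g)
Spread: r - g = 0.1143 - 0.0723 = 0.042
Substituting: P = $1.79 / 0.042
P = $42.62

$42.62


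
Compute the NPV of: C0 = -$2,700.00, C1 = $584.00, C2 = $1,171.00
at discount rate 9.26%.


Formula: NPV = C0 + C1/(1+r) + C2/(1+r)^2
Discount C1: $584.00 / (1 + 0.0926) = $534.50
Discount C2: $1,171.00 / (1 + 0.0926)^2 = $980.92
NPV = -$2,700.00 + $534.50 + $980.92 = -$1,184.57

-$1,184.57


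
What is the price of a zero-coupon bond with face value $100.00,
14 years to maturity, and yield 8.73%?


Formula: Price = FV / (1 + r)^n
Substituting: Price = $100.00 / (1 + 0.0873)^14
Discount factor: (1.0873)^14 = 3.227687
Price = $100.00 / 3.227687 = $30.98

$30.98


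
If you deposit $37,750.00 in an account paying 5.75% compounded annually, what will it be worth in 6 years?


Formula: FV = P * (1 + r)^n
Substituting: FV = $37,750.00 * (1 + 0.0575)^6
Growth factor: (1.0575)^6 = 1.398564
FV = $37,750.00 * 1.398564 = $52,795.78

$52,795.78


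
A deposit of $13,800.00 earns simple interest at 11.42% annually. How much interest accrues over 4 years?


Formula: I = P * r * t
Substituting: I = $13,800.00 * 0.1142 * 4
Step: I = $13,800.00 * 0.4568
I = $6,303.84

$6,303.84


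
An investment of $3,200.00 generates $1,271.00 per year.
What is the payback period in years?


Formula: Payback = investment / annual cash flow
Substituting: Payback = $3,200.00 / $1,271.00
Payback = 2.5177 years

2.5177 years


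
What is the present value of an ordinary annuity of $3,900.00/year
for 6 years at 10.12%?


Formula: PV = PMT * (1 - (1+r)^(-n)) / r
Discount factor: (1 + 0.1012)^(-6) = 0.560793
Bracket: 1 - 0.560793 = 0.439207
PV = $3,900.00 * 0.439207 / 0.1012 = $16,925.95

$16,925.95


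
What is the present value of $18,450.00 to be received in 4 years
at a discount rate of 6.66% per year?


Formula: PV = FV / (1 + r)^n
Substituting: PV = $18,450.00 / (1 + 0.0666)^4
Discount factor: (1.0666)^4 = 1.294215
PV = $18,450.00 / 1.294215 = $14,255.75

$14,255.75


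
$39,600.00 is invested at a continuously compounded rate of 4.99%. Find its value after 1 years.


Formula: FV = P * e^(r*t)
Exponent: r*t = 0.0499 * 1 = 0.0499
e^(0.0499) = 1.051166
FV = $39,600.00 * 1.051166 = $41,626.17

$41,626.17


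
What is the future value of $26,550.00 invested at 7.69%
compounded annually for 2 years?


Formula: FV = P * (1 + r)^n
Substituting: FV = $26,550.00 * (1 + 0.0769)^2
Growth factor: (1.0769)^2 = 1.159714
FV = $26,550.00 * 1.159714 = $30,790.40

$30,790.40


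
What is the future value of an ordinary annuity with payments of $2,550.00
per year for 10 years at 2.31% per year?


Formula: FV = PMT * ((1+r)^n - 1) / r
Growth factor: (1 + 0.0231)^10 = 1.256553
Numerator: 1.256553 - 1 = 0.256553
FV = $2,550.00 * 0.256553 / 0.0231 = $28,320.80

$28,320.80


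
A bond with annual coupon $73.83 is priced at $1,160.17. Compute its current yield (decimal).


Formula: Current yield = annual coupon / price
Substituting: CY = $73.83 / $1,160.17
CY = 0.063637

0.063637


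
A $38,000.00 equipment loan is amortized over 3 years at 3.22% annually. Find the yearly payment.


Formula: PMT = PV * r / (1 - (1+r)^(-n))
Denominator: 1 - (1 + 0.0322)^(-3) = 0.090697
Numerator: $38,000.00 * 0.0322 = 1223.6
PMT = 1223.6 / 0.090697 = $13,491.02

$13,491.02


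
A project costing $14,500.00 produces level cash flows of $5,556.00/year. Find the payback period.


Formula: Payback = investment / annual cash flow
Substituting: Payback = $14,500.00 / $5,556.00
Payback = 2.6098 years

2.6098 years


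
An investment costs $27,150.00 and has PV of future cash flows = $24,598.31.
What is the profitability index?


Formula: PI = PV(cash flows) / initial investment
Substituting: PI = $24,598.31 / $27,150.00
PI = 0.906

0.906


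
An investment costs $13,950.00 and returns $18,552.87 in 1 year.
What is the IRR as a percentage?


Formula: IRR = C1/C0 - 1
Substituting: IRR = $18,552.87 / $13,950.00 - 1
Ratio: 1.329955 - 1 = 0.329955
IRR = 32.9955%

32.9955%


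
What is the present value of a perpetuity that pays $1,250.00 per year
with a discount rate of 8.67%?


Formula: PV = C / r
Substituting: PV = $1,250.00 / 0.0867
PV = $14,417.53

$14,417.53


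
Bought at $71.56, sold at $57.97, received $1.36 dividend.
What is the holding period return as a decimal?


Formula: HPR = (P1 - P0 + D) / P0
Gain: $57.97 - $71.56 + $1.36 = -$12.23
HPR = -$12.23 / $71.56 = -0.1709

-0.1709


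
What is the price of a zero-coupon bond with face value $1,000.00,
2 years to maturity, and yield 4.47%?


Formula: Price = FV / (1 + r)^n
Substituting: Price = $1,000.00 / (1 + 0.0447)^2
Discount factor: (1.0447)^2 = 1.091398
Price = $1,000.00 / 1.091398 = $916.26

$916.26


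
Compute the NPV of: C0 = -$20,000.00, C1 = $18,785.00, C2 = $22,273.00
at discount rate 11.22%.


Formula: NPV = C0 + C1/(1+r) + C2/(1+r)^2
Discount C1: $18,785.00 / (1 + 0.1122) = $16,889.95
Discount C2: $22,273.00 / (1 + 0.1122)^2 = $18,005.82
NPV = -$20,000.00 + $16,889.95 + $18,005.82 = $14,895.77

$14,895.77


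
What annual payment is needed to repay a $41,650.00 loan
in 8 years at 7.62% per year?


Formula: PMT = PV * r / (1 - (1+r)^(-n))
Denominator: 1 - (1 + 0.0762)^(-8) = 0.44428
Numerator: $41,650.00 * 0.0762 = 3173.73
PMT = 3173.73 / 0.44428 = $7,143.54

$7,143.54


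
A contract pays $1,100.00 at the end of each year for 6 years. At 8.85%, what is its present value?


Formula: PV = PMT * (1 - (1+r)^(-n)) / r
Discount factor: (1 + 0.0885)^(-6) = 0.601214
Bracket: 1 - 0.601214 = 0.398786
PV = $1,100.00 * 0.398786 / 0.0885 = $4,956.66

$4,956.66


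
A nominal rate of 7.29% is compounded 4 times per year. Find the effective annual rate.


Formula: EAR = (1 + r/m)^m - 1
Period rate: r/m = 0.0729 / 4 = 0.018225
Compounding: (1 + 0.018225)^4 = 1.074917
EAR = 1.074917 - 1 = 0.074917

0.074917


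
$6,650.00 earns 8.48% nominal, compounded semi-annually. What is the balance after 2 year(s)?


Formula: FV = P * (1 + r/m)^(m*t)
Period rate: r/m = 0.0848 / 2 = 0.0424
Total periods: m*t = 2 * 2 = 4
Growth factor: (1 + 0.0424)^4 = 1.180695
FV = $6,650.00 * 1.180695 = $7,851.62

$7,851.62


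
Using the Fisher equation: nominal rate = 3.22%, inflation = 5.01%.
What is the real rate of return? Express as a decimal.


Formula: (1 + r_real) = (1 + r_nom) / (1 + inflation)
Substituting: (1 + r_real) = 1.0322 / 1.0501
(1 + r_real) = 0.982954
r_real = 0.982954 - 1 = -0.017046

-0.017046


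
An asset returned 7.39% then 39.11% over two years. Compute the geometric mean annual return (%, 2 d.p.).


Formula: Geometric mean = ((1+r1)*(1+r2))^(1/2) - 1
Product: (1 + 0.0739) * (1 + 0.3911) = 1.0739 * 1.3911 = 1.493902
Square root: 1.493902^0.5 = 1.222253
Geometric mean = 1.222253 - 1 = 0.222253
As percentage: 22.23%

22.23%


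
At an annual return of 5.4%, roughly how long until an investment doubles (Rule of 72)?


Formula: Years ≈ 72 / r
Substituting: Years ≈ 72 / 5.4
Years ≈ 13.3

13.3 years


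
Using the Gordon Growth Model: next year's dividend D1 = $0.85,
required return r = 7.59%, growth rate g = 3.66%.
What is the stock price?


Formula: P = D1 / (r - g)
Spread: r - g = 0.0759 - 0.0366 = 0.0393
Substituting: P = $0.85 / 0.0393
P = $21.63

$21.63


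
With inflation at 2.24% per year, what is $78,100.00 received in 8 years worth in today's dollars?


Formula: Real value = nominal / (1 + inflation)^years
Price level: (1 + 0.0224)^8 = 1.193897
Real value = $78,100.00 / 1.193897 = $65,416.05

$65,416.05


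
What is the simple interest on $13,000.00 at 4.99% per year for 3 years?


Formula: I = P * r * t
Substituting: I = $13,000.00 * 0.0499 * 3
Step: I = $13,000.00 * 0.1497
I = $1,946.10

$1,946.10


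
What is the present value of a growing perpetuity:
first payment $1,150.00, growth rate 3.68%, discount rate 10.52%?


Formula: PV = C / (r - g)
Spread: r - g = 0.1052 - 0.0368 = 0.0684
Substituting: PV = $1,150.00 / 0.0684
PV = $16,812.87

$16,812.87


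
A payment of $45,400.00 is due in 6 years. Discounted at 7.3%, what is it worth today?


Formula: PV = FV / (1 + r)^n
Substituting: PV = $45,400.00 / (1 + 0.073)^6
Discount factor: (1.073)^6 = 1.526154
PV = $45,400.00 / 1.526154 = $29,747.98

$29,747.98


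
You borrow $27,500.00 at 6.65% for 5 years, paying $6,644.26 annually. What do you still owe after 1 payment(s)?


Formula: Balance = PV*(1+r)^k - PMT*((1+r)^k - 1)/r
Growth: (1 + 0.0665)^1 = 1.0665
Accumulated factor: ((1+r)^k - 1)/r = 1.0
Balance = $27,500.00 * 1.0665 - $6,644.26 * 1.0
Balance = $22,684.49

$22,684.49


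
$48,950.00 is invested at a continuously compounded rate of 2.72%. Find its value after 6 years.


Formula: FV = P * e^(r*t)
Exponent: r*t = 0.0272 * 6 = 0.1632
e^(0.1632) = 1.177272
FV = $48,950.00 * 1.177272 = $57,627.47

$57,627.47


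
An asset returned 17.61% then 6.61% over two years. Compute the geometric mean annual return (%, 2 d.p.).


Formula: Geometric mean = ((1+r1)*(1+r2))^(1/2) - 1
Product: (1 + 0.1761) * (1 + 0.0661) = 1.1761 * 1.0661 = 1.25384
Square root: 1.25384^0.5 = 1.11975
Geometric mean = 1.11975 - 1 = 0.11975
As percentage: 11.98%

11.98%


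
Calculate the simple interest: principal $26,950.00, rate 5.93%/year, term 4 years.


Formula: I = P * r * t
Substituting: I = $26,950.00 * 0.0593 * 4
Step: I = $26,950.00 * 0.2372
I = $6,392.54

$6,392.54


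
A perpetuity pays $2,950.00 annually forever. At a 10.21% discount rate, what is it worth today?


Formula: PV = C / r
Substituting: PV = $2,950.00 / 0.1021
PV = $28,893.24

$28,893.24


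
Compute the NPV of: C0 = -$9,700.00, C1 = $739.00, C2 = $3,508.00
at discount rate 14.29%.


Formula: NPV = C0 + C1/(1+r) + C2/(1+r)^2
Discount C1: $739.00 / (1 + 0.1429) = $646.60
Discount C2: $3,508.00 / (1 + 0.1429)^2 = $2,685.61
NPV = -$9,700.00 + $646.60 + $2,685.61 = -$6,367.79

-$6,367.79


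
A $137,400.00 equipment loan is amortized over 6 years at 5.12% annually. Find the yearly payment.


Formula: PMT = PV * r / (1 - (1+r)^(-n))
Denominator: 1 - (1 + 0.0512)^(-6) = 0.258881
Numerator: $137,400.00 * 0.0512 = 7034.88
PMT = 7034.88 / 0.258881 = $27,174.17

$27,174.17


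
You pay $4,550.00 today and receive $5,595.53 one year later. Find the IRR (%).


Formula: IRR = C1/C0 - 1
Substituting: IRR = $5,595.53 / $4,550.00 - 1
Ratio: 1.229787 - 1 = 0.229787
IRR = 22.9787%

22.9787%


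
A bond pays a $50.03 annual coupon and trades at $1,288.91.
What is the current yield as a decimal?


Formula: Current yield = annual coupon / price
Substituting: CY = $50.03 / $1,288.91
CY = 0.038816

0.038816


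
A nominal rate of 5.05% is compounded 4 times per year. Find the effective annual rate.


Formula: EAR = (1 + r/m)^m - 1
Period rate: r/m = 0.0505 / 4 = 0.012625
Compounding: (1 + 0.012625)^4 = 1.051464
EAR = 1.051464 - 1 = 0.051464

0.051464


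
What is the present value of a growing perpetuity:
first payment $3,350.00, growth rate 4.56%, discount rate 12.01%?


Formula: PV = C / (r - g)
Spread: r - g = 0.1201 - 0.0456 = 0.0745
Substituting: PV = $3,350.00 / 0.0745
PV = $44,966.44

$44,966.44


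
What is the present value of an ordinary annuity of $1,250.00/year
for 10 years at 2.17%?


Formula: PV = PMT * (1 - (1+r)^(-n)) / r
Discount factor: (1 + 0.0217)^(-10) = 0.8068
Bracket: 1 - 0.8068 = 0.1932
PV = $1,250.00 * 0.1932 / 0.0217 = $11,129.01

$11,129.01


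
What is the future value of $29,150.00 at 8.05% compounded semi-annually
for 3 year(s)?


Formula: FV = P * (1 + r/m)^(m*t)
Period rate: r/m = 0.0805 / 2 = 0.04025
Total periods: m*t = 2 * 3 = 6
Growth factor: (1 + 0.04025)^6 = 1.267145
FV = $29,150.00 * 1.267145 = $36,937.28

$36,937.28


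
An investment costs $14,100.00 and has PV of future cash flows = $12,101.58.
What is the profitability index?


Formula: PI = PV(cash flows) / initial investment
Substituting: PI = $12,101.58 / $14,100.00
PI = 0.8583

0.8583


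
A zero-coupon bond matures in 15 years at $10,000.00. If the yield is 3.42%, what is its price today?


Formula: Price = FV / (1 + r)^n
Substituting: Price = $10,000.00 / (1 + 0.0342)^15
Discount factor: (1.0342)^15 = 1.656029
Price = $10,000.00 / 1.656029 = $6,038.54

$6,038.54


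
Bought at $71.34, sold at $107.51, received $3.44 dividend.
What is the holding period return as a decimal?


Formula: HPR = (P1 - P0 + D) / P0
Gain: $107.51 - $71.34 + $3.44 = $39.61
HPR = $39.61 / $71.34 = 0.5552

0.5552


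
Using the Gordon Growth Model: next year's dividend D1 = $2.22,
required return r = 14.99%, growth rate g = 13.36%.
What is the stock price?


Formula: P = D1 / (r - g)
Spread: r - g = 0.1499 - 0.1336 = 0.0163
Substituting: P = $2.22 / 0.0163
P = $136.20

$136.20


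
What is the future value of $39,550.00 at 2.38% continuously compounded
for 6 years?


Formula: FV = P * e^(r*t)
Exponent: r*t = 0.0238 * 6 = 0.1428
e^(0.1428) = 1.153499
FV = $39,550.00 * 1.153499 = $45,620.89

$45,620.89


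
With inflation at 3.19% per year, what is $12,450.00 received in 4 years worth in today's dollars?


Formula: Real value = nominal / (1 + inflation)^years
Price level: (1 + 0.0319)^4 = 1.133837
Real value = $12,450.00 / 1.133837 = $10,980.42

$10,980.42


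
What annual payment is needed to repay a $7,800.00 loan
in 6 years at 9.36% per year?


Formula: PMT = PV * r / (1 - (1+r)^(-n))
Denominator: 1 - (1 + 0.0936)^(-6) = 0.415413
Numerator: $7,800.00 * 0.0936 = 730.08
PMT = 730.08 / 0.415413 = $1,757.48

$1,757.48


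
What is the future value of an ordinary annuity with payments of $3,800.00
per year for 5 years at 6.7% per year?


Formula: FV = PMT * ((1+r)^n - 1) / r
Growth factor: (1 + 0.067)^5 = 1.383
Numerator: 1.383 - 1 = 0.383
FV = $3,800.00 * 0.383 / 0.067 = $21,722.37

$21,722.37


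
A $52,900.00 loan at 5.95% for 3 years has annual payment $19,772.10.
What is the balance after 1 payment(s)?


Formula: Balance = PV*(1+r)^k - PMT*((1+r)^k - 1)/r
Growth: (1 + 0.0595)^1 = 1.0595
Accumulated factor: ((1+r)^k - 1)/r = 1.0
Balance = $52,900.00 * 1.0595 - $19,772.10 * 1.0
Balance = $36,275.45

$36,275.45


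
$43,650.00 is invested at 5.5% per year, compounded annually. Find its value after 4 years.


Formula: FV = P * (1 + r)^n
Substituting: FV = $43,650.00 * (1 + 0.055)^4
Growth factor: (1.055)^4 = 1.238825
FV = $43,650.00 * 1.238825 = $54,074.70

$54,074.70


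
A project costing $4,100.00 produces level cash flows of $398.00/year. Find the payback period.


Formula: Payback = investment / annual cash flow
Substituting: Payback = $4,100.00 / $398.00
Payback = 10.3015 years

10.3015 years


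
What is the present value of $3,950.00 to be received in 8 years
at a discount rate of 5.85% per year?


Formula: PV = FV / (1 + r)^n
Substituting: PV = $3,950.00 / (1 + 0.0585)^8
Discount factor: (1.0585)^8 = 1.575894
PV = $3,950.00 / 1.575894 = $2,506.51

$2,506.51


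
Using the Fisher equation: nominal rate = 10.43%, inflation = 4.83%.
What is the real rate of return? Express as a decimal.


Formula: (1 + r_real) = (1 + r_nom) / (1 + inflation)
Substituting: (1 + r_real) = 1.1043 / 1.0483
(1 + r_real) = 1.05342
r_real = 1.05342 - 1 = 0.05342

0.05342


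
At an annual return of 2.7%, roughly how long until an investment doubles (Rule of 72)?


Formula: Years ≈ 72 / r
Substituting: Years ≈ 72 / 2.7
Years ≈ 26.7

26.7 years


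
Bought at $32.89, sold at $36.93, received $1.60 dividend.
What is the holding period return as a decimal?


Formula: HPR = (P1 - P0 + D) / P0
Gain: $36.93 - $32.89 + $1.60 = $5.64
HPR = $5.64 / $32.89 = 0.1715

0.1715


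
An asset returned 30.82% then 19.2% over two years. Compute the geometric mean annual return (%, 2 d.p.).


Formula: Geometric mean = ((1+r1)*(1+r2))^(1/2) - 1
Product: (1 + 0.3082) * (1 + 0.192) = 1.3082 * 1.192 = 1.559374
Square root: 1.559374^0.5 = 1.248749
Geometric mean = 1.248749 - 1 = 0.248749
As percentage: 24.87%

24.87%


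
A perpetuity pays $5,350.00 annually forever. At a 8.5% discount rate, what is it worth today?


Formula: PV = C / r
Substituting: PV = $5,350.00 / 0.085
PV = $62,941.18

$62,941.18


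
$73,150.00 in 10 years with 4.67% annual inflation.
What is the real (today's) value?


Formula: Real value = nominal / (1 + inflation)^years
Price level: (1 + 0.0467)^10 = 1.578419
Real value = $73,150.00 / 1.578419 = $46,343.85

$46,343.85


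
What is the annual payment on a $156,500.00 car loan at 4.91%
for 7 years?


Formula: PMT = PV * r / (1 - (1+r)^(-n))
Denominator: 1 - (1 + 0.0491)^(-7) = 0.28504
Numerator: $156,500.00 * 0.0491 = 7684.15
PMT = 7684.15 / 0.28504 = $26,958.15

$26,958.15


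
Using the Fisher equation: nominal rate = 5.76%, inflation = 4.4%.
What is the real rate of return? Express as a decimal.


Formula: (1 + r_real) = (1 + r_nom) / (1 + inflation)
Substituting: (1 + r_real) = 1.0576 / 1.044
(1 + r_real) = 1.013027
r_real = 1.013027 - 1 = 0.013027

0.013027


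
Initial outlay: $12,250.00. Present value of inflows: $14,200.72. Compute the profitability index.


Formula: PI = PV(cash flows) / initial investment
Substituting: PI = $14,200.72 / $12,250.00
PI = 1.1592

1.1592


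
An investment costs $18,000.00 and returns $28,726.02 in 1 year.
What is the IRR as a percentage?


Formula: IRR = C1/C0 - 1
Substituting: IRR = $28,726.02 / $18,000.00 - 1
Ratio: 1.59589 - 1 = 0.59589
IRR = 59.589%

59.589%


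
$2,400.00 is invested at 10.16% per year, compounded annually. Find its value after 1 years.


Formula: FV = P * (1 + r)^n
Substituting: FV = $2,400.00 * (1 + 0.1016)^1
Growth factor: (1.1016)^1 = 1.1016
FV = $2,400.00 * 1.1016 = $2,643.84

$2,643.84


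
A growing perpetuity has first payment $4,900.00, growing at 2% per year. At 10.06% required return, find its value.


Formula: PV = C / (r - g)
Spread: r - g = 0.1006 - 0.02 = 0.0806
Substituting: PV = $4,900.00 / 0.0806
PV = $60,794.04

$60,794.04


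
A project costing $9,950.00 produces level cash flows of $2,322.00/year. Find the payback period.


Formula: Payback = investment / annual cash flow
Substituting: Payback = $9,950.00 / $2,322.00
Payback = 4.2851 years

4.2851 years


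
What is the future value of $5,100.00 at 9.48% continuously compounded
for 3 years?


Formula: FV = P * e^(r*t)
Exponent: r*t = 0.0948 * 3 = 0.2844
e^(0.2844) = 1.328964
FV = $5,100.00 * 1.328964 = $6,777.72

$6,777.72


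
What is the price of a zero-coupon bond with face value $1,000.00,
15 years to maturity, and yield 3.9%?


Formula: Price = FV / (1 + r)^n
Substituting: Price = $1,000.00 / (1 + 0.039)^15
Discount factor: (1.039)^15 = 1.775142
Price = $1,000.00 / 1.775142 = $563.34

$563.34


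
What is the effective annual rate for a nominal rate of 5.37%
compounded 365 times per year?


Formula: EAR = (1 + r/m)^m - 1
Period rate: r/m = 0.0537 / 365 = 0.000147
Compounding: (1 + 0.000147)^365 = 1.055164
EAR = 1.055164 - 1 = 0.055164

0.055164


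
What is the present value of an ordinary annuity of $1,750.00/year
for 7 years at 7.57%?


Formula: PV = PMT * (1 - (1+r)^(-n)) / r
Discount factor: (1 + 0.0757)^(-7) = 0.600015
Bracket: 1 - 0.600015 = 0.399985
PV = $1,750.00 * 0.399985 / 0.0757 = $9,246.69

$9,246.69


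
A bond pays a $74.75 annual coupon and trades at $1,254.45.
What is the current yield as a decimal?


Formula: Current yield = annual coupon / price
Substituting: CY = $74.75 / $1,254.45
CY = 0.059588

0.059588


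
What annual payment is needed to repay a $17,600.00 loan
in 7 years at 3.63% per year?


Formula: PMT = PV * r / (1 - (1+r)^(-n))
Denominator: 1 - (1 + 0.0363)^(-7) = 0.220885
Numerator: $17,600.00 * 0.0363 = 638.88
PMT = 638.88 / 0.220885 = $2,892.36

$2,892.36


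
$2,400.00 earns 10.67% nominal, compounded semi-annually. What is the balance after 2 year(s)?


Formula: FV = P * (1 + r/m)^(m*t)
Period rate: r/m = 0.1067 / 2 = 0.05335
Total periods: m*t = 2 * 2 = 4
Growth factor: (1 + 0.05335)^4 = 1.231093
FV = $2,400.00 * 1.231093 = $2,954.62

$2,954.62


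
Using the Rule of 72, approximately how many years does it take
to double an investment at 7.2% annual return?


Formula: Years ≈ 72 / r
Substituting: Years ≈ 72 / 7.2
Years ≈ 10.0

10.0 years


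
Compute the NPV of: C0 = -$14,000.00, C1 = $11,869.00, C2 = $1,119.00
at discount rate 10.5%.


Formula: NPV = C0 + C1/(1+r) + C2/(1+r)^2
Discount C1: $11,869.00 / (1 + 0.105) = $10,741.18
Discount C2: $1,119.00 / (1 + 0.105)^2 = $916.44
NPV = -$14,000.00 + $10,741.18 + $916.44 = -$2,342.38

-$2,342.38


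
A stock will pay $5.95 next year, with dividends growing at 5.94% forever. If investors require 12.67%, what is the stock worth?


Formula: P = D1 / (r - g)
Spread: r - g = 0.1267 - 0.0594 = 0.0673
Substituting: P = $5.95 / 0.0673
P = $88.41

$88.41


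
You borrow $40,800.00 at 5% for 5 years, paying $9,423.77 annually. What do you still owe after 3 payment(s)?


Formula: Balance = PV*(1+r)^k - PMT*((1+r)^k - 1)/r
Growth: (1 + 0.05)^3 = 1.157625
Accumulated factor: ((1+r)^k - 1)/r = 3.1525
Balance = $40,800.00 * 1.157625 - $9,423.77 * 3.1525
Balance = $17,522.67

$17,522.67


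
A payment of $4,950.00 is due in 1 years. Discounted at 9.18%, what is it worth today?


Formula: PV = FV / (1 + r)^n
Substituting: PV = $4,950.00 / (1 + 0.0918)^1
Discount factor: (1.0918)^1 = 1.0918
PV = $4,950.00 / 1.0918 = $4,533.80

$4,533.80


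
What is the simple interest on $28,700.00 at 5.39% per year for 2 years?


Formula: I = P * r * t
Substituting: I = $28,700.00 * 0.0539 * 2
Step: I = $28,700.00 * 0.1078
I = $3,093.86

$3,093.86


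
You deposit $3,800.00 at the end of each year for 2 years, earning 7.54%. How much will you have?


Formula: FV = PMT * ((1+r)^n - 1) / r
Growth factor: (1 + 0.0754)^2 = 1.156485
Numerator: 1.156485 - 1 = 0.156485
FV = $3,800.00 * 0.156485 / 0.0754 = $7,886.52

$7,886.52


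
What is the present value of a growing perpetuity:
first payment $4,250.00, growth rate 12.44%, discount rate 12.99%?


Formula: PV = C / (r - g)
Spread: r - g = 0.1299 - 0.1244 = 0.0055
Substituting: PV = $4,250.00 / 0.0055
PV = $772,727.27

$772,727.27


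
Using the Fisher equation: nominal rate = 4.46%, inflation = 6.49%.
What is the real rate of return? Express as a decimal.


Formula: (1 + r_real) = (1 + r_nom) / (1 + inflation)
Substituting: (1 + r_real) = 1.0446 / 1.0649
(1 + r_real) = 0.980937
r_real = 0.980937 - 1 = -0.019063

-0.019063


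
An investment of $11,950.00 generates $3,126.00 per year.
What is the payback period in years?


Formula: Payback = investment / annual cash flow
Substituting: Payback = $11,950.00 / $3,126.00
Payback = 3.8228 years

3.8228 years


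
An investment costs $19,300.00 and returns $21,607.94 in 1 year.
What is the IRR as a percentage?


Formula: IRR = C1/C0 - 1
Substituting: IRR = $21,607.94 / $19,300.00 - 1
Ratio: 1.119582 - 1 = 0.119582
IRR = 11.9582%

11.9582%


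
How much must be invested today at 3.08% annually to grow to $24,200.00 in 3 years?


Formula: PV = FV / (1 + r)^n
Substituting: PV = $24,200.00 / (1 + 0.0308)^3
Discount factor: (1.0308)^3 = 1.095275
PV = $24,200.00 / 1.095275 = $22,094.90

$22,094.90


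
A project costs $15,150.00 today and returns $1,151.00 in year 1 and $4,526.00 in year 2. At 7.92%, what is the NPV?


Formula: NPV = C0 + C1/(1+r) + C2/(1+r)^2
Discount C1: $1,151.00 / (1 + 0.0792) = $1,066.53
Discount C2: $4,526.00 / (1 + 0.0792)^2 = $3,886.07
NPV = -$15,150.00 + $1,066.53 + $3,886.07 = -$10,197.40

-$10,197.40


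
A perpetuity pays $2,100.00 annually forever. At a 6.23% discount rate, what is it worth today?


Formula: PV = C / r
Substituting: PV = $2,100.00 / 0.0623
PV = $33,707.87

$33,707.87


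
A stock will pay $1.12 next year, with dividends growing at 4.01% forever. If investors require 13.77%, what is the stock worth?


Formula: P = D1 / (r - g)
Spread: r - g = 0.1377 - 0.0401 = 0.0976
Substituting: P = $1.12 / 0.0976
P = $11.48

$11.48


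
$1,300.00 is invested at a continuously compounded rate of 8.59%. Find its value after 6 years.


Formula: FV = P * e^(r*t)
Exponent: r*t = 0.0859 * 6 = 0.5154
e^(0.5154) = 1.674308
FV = $1,300.00 * 1.674308 = $2,176.60

$2,176.60


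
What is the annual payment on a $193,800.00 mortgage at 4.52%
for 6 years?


Formula: PMT = PV * r / (1 - (1+r)^(-n))
Denominator: 1 - (1 + 0.0452)^(-6) = 0.232985
Numerator: $193,800.00 * 0.0452 = 8759.76
PMT = 8759.76 / 0.232985 = $37,597.88

$37,597.88


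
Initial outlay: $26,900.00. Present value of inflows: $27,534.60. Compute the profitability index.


Formula: PI = PV(cash flows) / initial investment
Substituting: PI = $27,534.60 / $26,900.00
PI = 1.0236

1.0236


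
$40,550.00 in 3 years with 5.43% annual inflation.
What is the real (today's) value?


Formula: Real value = nominal / (1 + inflation)^years
Price level: (1 + 0.0543)^3 = 1.171906
Real value = $40,550.00 / 1.171906 = $34,601.76

$34,601.76


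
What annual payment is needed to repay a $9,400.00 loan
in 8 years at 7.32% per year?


Formula: PMT = PV * r / (1 - (1+r)^(-n))
Denominator: 1 - (1 + 0.0732)^(-8) = 0.43173
Numerator: $9,400.00 * 0.0732 = 688.08
PMT = 688.08 / 0.43173 = $1,593.77

$1,593.77


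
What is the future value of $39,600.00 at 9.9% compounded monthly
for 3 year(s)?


Formula: FV = P * (1 + r/m)^(m*t)
Period rate: r/m = 0.099 / 12 = 0.00825
Total periods: m*t = 12 * 3 = 36
Growth factor: (1 + 0.00825)^36 = 1.344177
FV = $39,600.00 * 1.344177 = $53,229.39

$53,229.39


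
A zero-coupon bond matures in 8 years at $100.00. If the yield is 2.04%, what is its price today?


Formula: Price = FV / (1 + r)^n
Substituting: Price = $100.00 / (1 + 0.0204)^8
Discount factor: (1.0204)^8 = 1.17534
Price = $100.00 / 1.17534 = $85.08

$85.08


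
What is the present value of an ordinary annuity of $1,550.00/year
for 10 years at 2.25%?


Formula: PV = PMT * (1 - (1+r)^(-n)) / r
Discount factor: (1 + 0.0225)^(-10) = 0.80051
Bracket: 1 - 0.80051 = 0.19949
PV = $1,550.00 * 0.19949 / 0.0225 = $13,742.64

$13,742.64


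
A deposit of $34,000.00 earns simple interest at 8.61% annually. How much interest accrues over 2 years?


Formula: I = P * r * t
Substituting: I = $34,000.00 * 0.0861 * 2
Step: I = $34,000.00 * 0.1722
I = $5,854.80

$5,854.80


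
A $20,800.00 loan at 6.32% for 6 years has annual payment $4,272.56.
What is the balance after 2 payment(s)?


Formula: Balance = PV*(1+r)^k - PMT*((1+r)^k - 1)/r
Growth: (1 + 0.0632)^2 = 1.130394
Accumulated factor: ((1+r)^k - 1)/r = 2.0632
Balance = $20,800.00 * 1.130394 - $4,272.56 * 2.0632
Balance = $14,697.05

$14,697.05


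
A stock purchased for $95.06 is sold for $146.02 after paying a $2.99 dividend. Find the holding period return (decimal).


Formula: HPR = (P1 - P0 + D) / P0
Gain: $146.02 - $95.06 + $2.99 = $53.95
HPR = $53.95 / $95.06 = 0.5675

0.5675


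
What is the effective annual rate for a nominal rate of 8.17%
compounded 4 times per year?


Formula: EAR = (1 + r/m)^m - 1
Period rate: r/m = 0.0817 / 4 = 0.020425
Compounding: (1 + 0.020425)^4 = 1.084237
EAR = 1.084237 - 1 = 0.084237

0.084237


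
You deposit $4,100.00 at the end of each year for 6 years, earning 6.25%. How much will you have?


Formula: FV = PMT * ((1+r)^n - 1) / r
Growth factor: (1 + 0.0625)^6 = 1.438711
Numerator: 1.438711 - 1 = 0.438711
FV = $4,100.00 * 0.438711 / 0.0625 = $28,779.46

$28,779.46


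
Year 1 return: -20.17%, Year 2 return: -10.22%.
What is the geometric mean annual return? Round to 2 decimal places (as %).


Formula: Geometric mean = ((1+r1)*(1+r2))^(1/2) - 1
Product: (1 + -0.2017) * (1 + -0.1022) = 0.7983 * 0.8978 = 0.716714
Square root: 0.716714^0.5 = 0.846589
Geometric mean = 0.846589 - 1 = -0.153411
As percentage: -15.34%

-15.34%


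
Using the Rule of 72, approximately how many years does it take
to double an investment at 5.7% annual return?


Formula: Years ≈ 72 / r
Substituting: Years ≈ 72 / 5.7
Years ≈ 12.6

12.6 years


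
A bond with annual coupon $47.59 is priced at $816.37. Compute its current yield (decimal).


Formula: Current yield = annual coupon / price
Substituting: CY = $47.59 / $816.37
CY = 0.058295

0.058295


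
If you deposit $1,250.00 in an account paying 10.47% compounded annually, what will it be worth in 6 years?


Formula: FV = P * (1 + r)^n
Substituting: FV = $1,250.00 * (1 + 0.1047)^6
Growth factor: (1.1047)^6 = 1.817465
FV = $1,250.00 * 1.817465 = $2,271.83

$2,271.83


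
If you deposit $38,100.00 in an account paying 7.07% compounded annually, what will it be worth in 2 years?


Formula: FV = P * (1 + r)^n
Substituting: FV = $38,100.00 * (1 + 0.0707)^2
Growth factor: (1.0707)^2 = 1.146398
FV = $38,100.00 * 1.146398 = $43,677.78

$43,677.78


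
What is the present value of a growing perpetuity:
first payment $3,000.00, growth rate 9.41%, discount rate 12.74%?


Formula: PV = C / (r - g)
Spread: r - g = 0.1274 - 0.0941 = 0.0333
Substituting: PV = $3,000.00 / 0.0333
PV = $90,090.09

$90,090.09


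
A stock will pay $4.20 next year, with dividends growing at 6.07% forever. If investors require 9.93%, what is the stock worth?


Formula: P = D1 / (r - g)
Spread: r - g = 0.0993 - 0.0607 = 0.0386
Substituting: P = $4.20 / 0.0386
P = $108.81

$108.81


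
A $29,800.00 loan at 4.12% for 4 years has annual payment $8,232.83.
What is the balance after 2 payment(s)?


Formula: Balance = PV*(1+r)^k - PMT*((1+r)^k - 1)/r
Growth: (1 + 0.0412)^2 = 1.084097
Accumulated factor: ((1+r)^k - 1)/r = 2.0412
Balance = $29,800.00 * 1.084097 - $8,232.83 * 2.0412
Balance = $15,501.25

$15,501.25


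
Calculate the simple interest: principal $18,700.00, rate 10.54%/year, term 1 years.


Formula: I = P * r * t
Substituting: I = $18,700.00 * 0.1054 * 1
Step: I = $18,700.00 * 0.1054
I = $1,970.98

$1,970.98


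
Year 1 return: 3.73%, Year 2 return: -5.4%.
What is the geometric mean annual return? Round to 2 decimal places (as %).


Formula: Geometric mean = ((1+r1)*(1+r2))^(1/2) - 1
Product: (1 + 0.0373) * (1 + -0.054) = 1.0373 * 0.946 = 0.981286
Square root: 0.981286^0.5 = 0.990599
Geometric mean = 0.990599 - 1 = -0.009401
As percentage: -0.94%

-0.94%


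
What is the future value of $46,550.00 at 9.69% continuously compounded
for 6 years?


Formula: FV = P * e^(r*t)
Exponent: r*t = 0.0969 * 6 = 0.5814
e^(0.5814) = 1.788541
FV = $46,550.00 * 1.788541 = $83,256.57

$83,256.57


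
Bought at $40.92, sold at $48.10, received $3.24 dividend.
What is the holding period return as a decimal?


Formula: HPR = (P1 - P0 + D) / P0
Gain: $48.10 - $40.92 + $3.24 = $10.42
HPR = $10.42 / $40.92 = 0.2546

0.2546


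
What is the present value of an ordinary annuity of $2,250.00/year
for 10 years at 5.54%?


Formula: PV = PMT * (1 - (1+r)^(-n)) / r
Discount factor: (1 + 0.0554)^(-10) = 0.583216
Bracket: 1 - 0.583216 = 0.416784
PV = $2,250.00 * 0.416784 / 0.0554 = $16,927.17

$16,927.17


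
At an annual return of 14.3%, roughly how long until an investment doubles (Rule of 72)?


Formula: Years ≈ 72 / r
Substituting: Years ≈ 72 / 14.3
Years ≈ 5.0

5.0 years


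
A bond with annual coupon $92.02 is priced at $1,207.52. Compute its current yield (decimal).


Formula: Current yield = annual coupon / price
Substituting: CY = $92.02 / $1,207.52
CY = 0.076206

0.076206


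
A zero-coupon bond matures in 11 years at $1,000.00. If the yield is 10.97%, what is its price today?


Formula: Price = FV / (1 + r)^n
Substituting: Price = $1,000.00 / (1 + 0.1097)^11
Discount factor: (1.1097)^11 = 3.1424
Price = $1,000.00 / 3.1424 = $318.23

$318.23


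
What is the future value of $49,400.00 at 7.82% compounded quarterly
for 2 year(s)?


Formula: FV = P * (1 + r/m)^(m*t)
Period rate: r/m = 0.0782 / 4 = 0.01955
Total periods: m*t = 4 * 2 = 8
Growth factor: (1 + 0.01955)^8 = 1.16753
FV = $49,400.00 * 1.16753 = $57,676.01

$57,676.01


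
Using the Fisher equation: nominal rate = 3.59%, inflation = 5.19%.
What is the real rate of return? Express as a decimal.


Formula: (1 + r_real) = (1 + r_nom) / (1 + inflation)
Substituting: (1 + r_real) = 1.0359 / 1.0519
(1 + r_real) = 0.984789
r_real = 0.984789 - 1 = -0.015211

-0.015211


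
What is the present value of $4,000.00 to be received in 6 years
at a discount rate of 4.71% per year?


Formula: PV = FV / (1 + r)^n
Substituting: PV = $4,000.00 / (1 + 0.0471)^6
Discount factor: (1.0471)^6 = 1.318041
PV = $4,000.00 / 1.318041 = $3,034.81

$3,034.81


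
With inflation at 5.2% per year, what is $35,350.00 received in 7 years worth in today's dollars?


Formula: Real value = nominal / (1 + inflation)^years
Price level: (1 + 0.052)^7 = 1.425969
Real value = $35,350.00 / 1.425969 = $24,790.15

$24,790.15


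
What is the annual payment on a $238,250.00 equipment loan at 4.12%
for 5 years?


Formula: PMT = PV * r / (1 - (1+r)^(-n))
Denominator: 1 - (1 + 0.0412)^(-5) = 0.182798
Numerator: $238,250.00 * 0.0412 = 9815.9
PMT = 9815.9 / 0.182798 = $53,697.95

$53,697.95


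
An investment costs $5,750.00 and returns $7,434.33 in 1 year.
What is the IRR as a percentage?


Formula: IRR = C1/C0 - 1
Substituting: IRR = $7,434.33 / $5,750.00 - 1
Ratio: 1.292927 - 1 = 0.292927
IRR = 29.2927%

29.2927%


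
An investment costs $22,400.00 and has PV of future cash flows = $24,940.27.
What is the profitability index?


Formula: PI = PV(cash flows) / initial investment
Substituting: PI = $24,940.27 / $22,400.00
PI = 1.1134

1.1134


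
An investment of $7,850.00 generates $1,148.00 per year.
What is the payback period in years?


Formula: Payback = investment / annual cash flow
Substituting: Payback = $7,850.00 / $1,148.00
Payback = 6.838 years

6.838 years


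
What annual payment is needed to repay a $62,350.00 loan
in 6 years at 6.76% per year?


Formula: PMT = PV * r / (1 - (1+r)^(-n))
Denominator: 1 - (1 + 0.0676)^(-6) = 0.324619
Numerator: $62,350.00 * 0.0676 = 4214.86
PMT = 4214.86 / 0.324619 = $12,984.01

$12,984.01


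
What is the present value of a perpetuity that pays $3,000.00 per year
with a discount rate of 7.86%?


Formula: PV = C / r
Substituting: PV = $3,000.00 / 0.0786
PV = $38,167.94

$38,167.94


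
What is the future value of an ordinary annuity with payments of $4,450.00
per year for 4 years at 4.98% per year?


Formula: FV = PMT * ((1+r)^n - 1) / r
Growth factor: (1 + 0.0498)^4 = 1.21458
Numerator: 1.21458 - 1 = 0.21458
FV = $4,450.00 * 0.21458 / 0.0498 = $19,174.35

$19,174.35


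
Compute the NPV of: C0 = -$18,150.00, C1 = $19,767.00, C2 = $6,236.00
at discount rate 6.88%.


Formula: NPV = C0 + C1/(1+r) + C2/(1+r)^2
Discount C1: $19,767.00 / (1 + 0.0688) = $18,494.57
Discount C2: $6,236.00 / (1 + 0.0688)^2 = $5,459.00
NPV = -$18,150.00 + $18,494.57 + $5,459.00 = $5,803.57

$5,803.57


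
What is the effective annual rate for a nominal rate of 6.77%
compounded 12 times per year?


Formula: EAR = (1 + r/m)^m - 1
Period rate: r/m = 0.0677 / 12 = 0.005642
Compounding: (1 + 0.005642)^12 = 1.069841
EAR = 1.069841 - 1 = 0.069841

0.069841


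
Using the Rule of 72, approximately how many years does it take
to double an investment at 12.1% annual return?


Formula: Years ≈ 72 / r
Substituting: Years ≈ 72 / 12.1
Years ≈ 6.0

6.0 years


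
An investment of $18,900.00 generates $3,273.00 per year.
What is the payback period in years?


Formula: Payback = investment / annual cash flow
Substituting: Payback = $18,900.00 / $3,273.00
Payback = 5.7745 years

5.7745 years


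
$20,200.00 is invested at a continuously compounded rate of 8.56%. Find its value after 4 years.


Formula: FV = P * e^(r*t)
Exponent: r*t = 0.0856 * 4 = 0.3424
e^(0.3424) = 1.408324
FV = $20,200.00 * 1.408324 = $28,448.13

$28,448.13


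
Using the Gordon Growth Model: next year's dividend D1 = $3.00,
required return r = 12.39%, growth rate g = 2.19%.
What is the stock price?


Formula: P = D1 / (r - g)
Spread: r - g = 0.1239 - 0.0219 = 0.102
Substituting: P = $3.00 / 0.102
P = $29.41

$29.41


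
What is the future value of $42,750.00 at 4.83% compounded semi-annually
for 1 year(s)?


Formula: FV = P * (1 + r/m)^(m*t)
Period rate: r/m = 0.0483 / 2 = 0.02415
Total periods: m*t = 2 * 1 = 2
Growth factor: (1 + 0.02415)^2 = 1.048883
FV = $42,750.00 * 1.048883 = $44,839.76

$44,839.76
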